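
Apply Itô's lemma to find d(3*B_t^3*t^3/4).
d(3*B_t^3*t^3/4) = (9*B_t*t^2*(B_t^2 + t)/4) dt + (9*B_t^2*t^3/4) dB_t

Itô's formula for f(t, x): d f(t, B_t) = (f_t + (1/2) f_xx) dt + f_x dB_t. Compute partials of f(t, x) = 3*t^3*x^3/4:
  f_t(t,x)  = 9*t^2*x^3/4
  f_x(t,x)  = 9*t^3*x^2/4
  f_xx(t,x) = 9*t^3*x/2
Assemble drift = f_t + (1/2) f_xx = 9*t^2*x*(t + x^2)/4 and diffusion = f_x = 9*t^3*x^2/4. Substituting x = B_t:
  d(3*B_t^3*t^3/4) = (9*B_t*t^2*(B_t^2 + t)/4) dt + (9*B_t^2*t^3/4) dB_t.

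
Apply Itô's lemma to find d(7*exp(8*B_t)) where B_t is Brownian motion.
d(7*exp(8*B_t)) = (224*exp(8*B_t)) dt + (56*exp(8*B_t)) dB_t

Itô's formula for f(B_t) gives d f(B_t) = f'(B_t) dB_t + (1/2) f''(B_t) dt. Compute derivatives of f(x) = 7*exp(8*x):
  f'(x)  = 56*exp(8*x)
  f''(x) = 448*exp(8*x)
Substitute x = B_t and multiply the f'' term by 1/2:
  drift     = (1/2) * (448*exp(8*x)) evaluated at B_t = 224*exp(8*B_t)
  diffusion = (56*exp(8*x)) evaluated at B_t = 56*exp(8*B_t)
Therefore d(7*exp(8*B_t)) = (224*exp(8*B_t)) dt + (56*exp(8*B_t)) dB_t.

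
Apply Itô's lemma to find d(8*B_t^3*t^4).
d(8*B_t^3*t^4) = (8*B_t*t^3*(4*B_t^2 + 3*t)) dt + (24*B_t^2*t^4) dB_t

Itô's formula for f(t, x): d f(t, B_t) = (f_t + (1/2) f_xx) dt + f_x dB_t. Compute partials of f(t, x) = 8*t^4*x^3:
  f_t(t,x)  = 32*t^3*x^3
  f_x(t,x)  = 24*t^4*x^2
  f_xx(t,x) = 48*t^4*x
Assemble drift = f_t + (1/2) f_xx = 8*t^3*x*(3*t + 4*x^2) and diffusion = f_x = 24*t^4*x^2. Substituting x = B_t:
  d(8*B_t^3*t^4) = (8*B_t*t^3*(4*B_t^2 + 3*t)) dt + (24*B_t^2*t^4) dB_t.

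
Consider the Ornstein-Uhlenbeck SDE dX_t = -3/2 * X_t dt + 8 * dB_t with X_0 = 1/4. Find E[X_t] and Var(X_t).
E[X_t] = exp(-3*t/2)/4; Var(X_t) = 64/3 - 64*exp(-3*t)/3

The OU SDE dX = -theta X dt + sigma dB admits the integrating factor exp(theta t): d(exp(theta t) X_t) = sigma exp(theta t) dB_t. Integrating from 0 to t:
  X_t = x_0 * exp(-theta t) + sigma * int_0^t exp(-theta (t-s)) dB_s.
The Itô integral has mean 0 and (by the Itô isometry) variance sigma^2 * int_0^t exp(-2 theta (t - s)) ds = sigma^2 * (1 - exp(-2 theta t)) / (2 theta).
With theta = 3/2, sigma = 8, x_0 = 1/4:
  E[X_t] = 1/4 * exp(-3/2 t) = exp(-3*t/2)/4
  Var(X_t) = (8)^2 * (1 - exp(-2*3/2 t)) / (2 * 3/2) = 64/3 - 64*exp(-3*t)/3.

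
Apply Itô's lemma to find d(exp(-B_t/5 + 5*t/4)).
d(exp(-B_t/5 + 5*t/4)) = (127*exp(-B_t/5 + 5*t/4)/100) dt + (-exp(-B_t/5 + 5*t/4)/5) dB_t

Itô's formula for f(t, x): d f(t, B_t) = (f_t + (1/2) f_xx) dt + f_x dB_t. Compute partials of f(t, x) = exp(5*t/4 - x/5):
  f_t(t,x)  = 5*exp(5*t/4 - x/5)/4
  f_x(t,x)  = -exp(5*t/4 - x/5)/5
  f_xx(t,x) = exp(5*t/4 - x/5)/25
Assemble drift = f_t + (1/2) f_xx = 127*exp(5*t/4 - x/5)/100 and diffusion = f_x = -exp(5*t/4 - x/5)/5. Substituting x = B_t:
  d(exp(-B_t/5 + 5*t/4)) = (127*exp(-B_t/5 + 5*t/4)/100) dt + (-exp(-B_t/5 + 5*t/4)/5) dB_t.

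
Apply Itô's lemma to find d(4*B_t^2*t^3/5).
d(4*B_t^2*t^3/5) = (4*t^2*(3*B_t^2 + t)/5) dt + (8*B_t*t^3/5) dB_t

Itô's formula for f(t, x): d f(t, B_t) = (f_t + (1/2) f_xx) dt + f_x dB_t. Compute partials of f(t, x) = 4*t^3*x^2/5:
  f_t(t,x)  = 12*t^2*x^2/5
  f_x(t,x)  = 8*t^3*x/5
  f_xx(t,x) = 8*t^3/5
Assemble drift = f_t + (1/2) f_xx = 4*t^2*(t + 3*x^2)/5 and diffusion = f_x = 8*t^3*x/5. Substituting x = B_t:
  d(4*B_t^2*t^3/5) = (4*t^2*(3*B_t^2 + t)/5) dt + (8*B_t*t^3/5) dB_t.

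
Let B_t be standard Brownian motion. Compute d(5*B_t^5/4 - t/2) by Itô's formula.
d(5*B_t^5/4 - t/2) = (25*B_t^3/2 - 1/2) dt + (25*B_t^4/4) dB_t

Itô's formula for f(t, x): d f(t, B_t) = (f_t + (1/2) f_xx) dt + f_x dB_t. Compute partials of f(t, x) = -t/2 + 5*x^5/4:
  f_t(t,x)  = -1/2
  f_x(t,x)  = 25*x^4/4
  f_xx(t,x) = 25*x^3
Assemble drift = f_t + (1/2) f_xx = 25*x^3/2 - 1/2 and diffusion = f_x = 25*x^4/4. Substituting x = B_t:
  d(5*B_t^5/4 - t/2) = (25*B_t^3/2 - 1/2) dt + (25*B_t^4/4) dB_t.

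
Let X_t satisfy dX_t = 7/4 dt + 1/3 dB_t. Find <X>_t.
<X>_t = t/9

For an Itô process dX_t = a(t) dt + b(t) dB_t, the quadratic variation is <X>_t = int_0^t b(s)^2 ds (the drift term does not contribute). Here b(s) = 1/3, so
  b(s)^2 = 1/9.
Integrating from 0 to t:
  <X>_t = int_0^t (1/9) ds = t/9.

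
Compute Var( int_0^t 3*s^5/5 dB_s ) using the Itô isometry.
Var = 9*t^11/275

The Itô integral of a deterministic integrand f(s) has mean 0 because each increment f(s) * (B_{s+ds} - B_s) has mean 0. By the Itô isometry:
  Var( int_0^t f(s) dB_s ) = E[ (int_0^t f(s) dB_s)^2 ] = int_0^t f(s)^2 ds.
Here f(s) = 3*s^5/5, so f(s)^2 = 9*s^10/25. Integrate:
  int_0^t (9*s^10/25) ds = 9*t^11/275.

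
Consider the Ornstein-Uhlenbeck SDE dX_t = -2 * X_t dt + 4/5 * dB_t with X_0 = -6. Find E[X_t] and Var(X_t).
E[X_t] = -6*exp(-2*t); Var(X_t) = 4/25 - 4*exp(-4*t)/25

The OU SDE dX = -theta X dt + sigma dB admits the integrating factor exp(theta t): d(exp(theta t) X_t) = sigma exp(theta t) dB_t. Integrating from 0 to t:
  X_t = x_0 * exp(-theta t) + sigma * int_0^t exp(-theta (t-s)) dB_s.
The Itô integral has mean 0 and (by the Itô isometry) variance sigma^2 * int_0^t exp(-2 theta (t - s)) ds = sigma^2 * (1 - exp(-2 theta t)) / (2 theta).
With theta = 2, sigma = 4/5, x_0 = -6:
  E[X_t] = -6 * exp(-2 t) = -6*exp(-2*t)
  Var(X_t) = (4/5)^2 * (1 - exp(-2*2 t)) / (2 * 2) = 4/25 - 4*exp(-4*t)/25.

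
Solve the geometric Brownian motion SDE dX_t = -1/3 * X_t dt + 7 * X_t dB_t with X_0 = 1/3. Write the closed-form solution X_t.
X_t = 1/3 * exp((-149/6) * t + (7) * B_t)

For GBM dX = mu X dt + sigma X dB with X_0 = x_0, apply Itô to Y = log X: dY = (mu - sigma^2/2) dt + sigma dB, so Y_t = log(x_0) + (mu - sigma^2/2) t + sigma B_t and hence X_t = x_0 * exp((mu - sigma^2/2) t + sigma B_t).
With mu = -1/3, sigma = 7, x_0 = 1/3, this gives:
  X_t = 1/3 * exp((-149/6) * t + (7) * B_t).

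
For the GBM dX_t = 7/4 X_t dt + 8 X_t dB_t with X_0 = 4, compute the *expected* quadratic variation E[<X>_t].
E[<X>_t] = 2048*exp(135*t/2)/135 - 2048/135

<X>_t = int_0^t (8 * X_s)^2 ds. Taking expectation inside the integral: E[<X>_t] = 8^2 * int_0^t E[X_s^2] ds. For GBM, E[X_s^2] = x_0^2 * exp((2 mu + sigma^2) s). Integrating:
  E[<X>_t] = 8^2 * 4^2 * (exp((2*(7/4) + 8^2) t) - 1) / (2*(7/4) + 8^2)
           = 8^2 * 4^2 * (exp((135/2) t) - 1) / (135/2) = 2048*exp(135*t/2)/135 - 2048/135.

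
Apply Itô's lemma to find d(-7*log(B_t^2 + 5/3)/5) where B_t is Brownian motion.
d(-7*log(B_t^2 + 5/3)/5) = (21*(3*B_t^2 - 5)/(5*(3*B_t^2 + 5)^2)) dt + (-42*B_t/(15*B_t^2 + 25)) dB_t

Itô's formula for f(B_t) gives d f(B_t) = f'(B_t) dB_t + (1/2) f''(B_t) dt. Compute derivatives of f(x) = -7*log(x^2 + 5/3)/5:
  f'(x)  = -42*x/(15*x^2 + 25)
  f''(x) = 42*(3*x^2 - 5)/(5*(3*x^2 + 5)^2)
Substitute x = B_t and multiply the f'' term by 1/2:
  drift     = (1/2) * (42*(3*x^2 - 5)/(5*(3*x^2 + 5)^2)) evaluated at B_t = 21*(3*B_t^2 - 5)/(5*(3*B_t^2 + 5)^2)
  diffusion = (-42*x/(15*x^2 + 25)) evaluated at B_t = -42*B_t/(15*B_t^2 + 25)
Therefore d(-7*log(B_t^2 + 5/3)/5) = (21*(3*B_t^2 - 5)/(5*(3*B_t^2 + 5)^2)) dt + (-42*B_t/(15*B_t^2 + 25)) dB_t.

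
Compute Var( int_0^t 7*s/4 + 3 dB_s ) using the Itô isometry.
Var = t*(49*t^2 + 252*t + 432)/48

The Itô integral of a deterministic integrand f(s) has mean 0 because each increment f(s) * (B_{s+ds} - B_s) has mean 0. By the Itô isometry:
  Var( int_0^t f(s) dB_s ) = E[ (int_0^t f(s) dB_s)^2 ] = int_0^t f(s)^2 ds.
Here f(s) = 7*s/4 + 3, so f(s)^2 = (7*s + 12)^2/16. Integrate:
  int_0^t ((7*s + 12)^2/16) ds = t*(49*t^2 + 252*t + 432)/48.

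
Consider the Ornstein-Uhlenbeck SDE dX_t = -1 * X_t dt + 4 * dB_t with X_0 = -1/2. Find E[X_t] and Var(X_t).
E[X_t] = -exp(-t)/2; Var(X_t) = 8 - 8*exp(-2*t)

The OU SDE dX = -theta X dt + sigma dB admits the integrating factor exp(theta t): d(exp(theta t) X_t) = sigma exp(theta t) dB_t. Integrating from 0 to t:
  X_t = x_0 * exp(-theta t) + sigma * int_0^t exp(-theta (t-s)) dB_s.
The Itô integral has mean 0 and (by the Itô isometry) variance sigma^2 * int_0^t exp(-2 theta (t - s)) ds = sigma^2 * (1 - exp(-2 theta t)) / (2 theta).
With theta = 1, sigma = 4, x_0 = -1/2:
  E[X_t] = -1/2 * exp(-1 t) = -exp(-t)/2
  Var(X_t) = (4)^2 * (1 - exp(-2*1 t)) / (2 * 1) = 8 - 8*exp(-2*t).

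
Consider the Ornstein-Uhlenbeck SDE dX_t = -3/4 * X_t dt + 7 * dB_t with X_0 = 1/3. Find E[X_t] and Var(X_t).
E[X_t] = exp(-3*t/4)/3; Var(X_t) = 98/3 - 98*exp(-3*t/2)/3

The OU SDE dX = -theta X dt + sigma dB admits the integrating factor exp(theta t): d(exp(theta t) X_t) = sigma exp(theta t) dB_t. Integrating from 0 to t:
  X_t = x_0 * exp(-theta t) + sigma * int_0^t exp(-theta (t-s)) dB_s.
The Itô integral has mean 0 and (by the Itô isometry) variance sigma^2 * int_0^t exp(-2 theta (t - s)) ds = sigma^2 * (1 - exp(-2 theta t)) / (2 theta).
With theta = 3/4, sigma = 7, x_0 = 1/3:
  E[X_t] = 1/3 * exp(-3/4 t) = exp(-3*t/4)/3
  Var(X_t) = (7)^2 * (1 - exp(-2*3/4 t)) / (2 * 3/4) = 98/3 - 98*exp(-3*t/2)/3.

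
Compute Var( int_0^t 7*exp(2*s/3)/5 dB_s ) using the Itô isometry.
Var = 147*exp(4*t/3)/100 - 147/100

The Itô integral of a deterministic integrand f(s) has mean 0 because each increment f(s) * (B_{s+ds} - B_s) has mean 0. By the Itô isometry:
  Var( int_0^t f(s) dB_s ) = E[ (int_0^t f(s) dB_s)^2 ] = int_0^t f(s)^2 ds.
Here f(s) = 7*exp(2*s/3)/5, so f(s)^2 = 49*exp(4*s/3)/25. Integrate:
  int_0^t (49*exp(4*s/3)/25) ds = 147*exp(4*t/3)/100 - 147/100.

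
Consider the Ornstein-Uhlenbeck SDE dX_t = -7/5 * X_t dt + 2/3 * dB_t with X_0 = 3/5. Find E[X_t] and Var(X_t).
E[X_t] = 3*exp(-7*t/5)/5; Var(X_t) = 10/63 - 10*exp(-14*t/5)/63

The OU SDE dX = -theta X dt + sigma dB admits the integrating factor exp(theta t): d(exp(theta t) X_t) = sigma exp(theta t) dB_t. Integrating from 0 to t:
  X_t = x_0 * exp(-theta t) + sigma * int_0^t exp(-theta (t-s)) dB_s.
The Itô integral has mean 0 and (by the Itô isometry) variance sigma^2 * int_0^t exp(-2 theta (t - s)) ds = sigma^2 * (1 - exp(-2 theta t)) / (2 theta).
With theta = 7/5, sigma = 2/3, x_0 = 3/5:
  E[X_t] = 3/5 * exp(-7/5 t) = 3*exp(-7*t/5)/5
  Var(X_t) = (2/3)^2 * (1 - exp(-2*7/5 t)) / (2 * 7/5) = 10/63 - 10*exp(-14*t/5)/63.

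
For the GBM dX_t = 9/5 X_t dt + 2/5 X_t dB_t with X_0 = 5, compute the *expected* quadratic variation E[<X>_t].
E[<X>_t] = 50*exp(94*t/25)/47 - 50/47

<X>_t = int_0^t ((2/5) * X_s)^2 ds. Taking expectation inside the integral: E[<X>_t] = (2/5)^2 * int_0^t E[X_s^2] ds. For GBM, E[X_s^2] = x_0^2 * exp((2 mu + sigma^2) s). Integrating:
  E[<X>_t] = (2/5)^2 * 5^2 * (exp((2*(9/5) + (2/5)^2) t) - 1) / (2*(9/5) + (2/5)^2)
           = (2/5)^2 * 5^2 * (exp((94/25) t) - 1) / (94/25) = 50*exp(94*t/25)/47 - 50/47.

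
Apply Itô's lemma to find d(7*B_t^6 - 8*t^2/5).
d(7*B_t^6 - 8*t^2/5) = (105*B_t^4 - 16*t/5) dt + (42*B_t^5) dB_t

Itô's formula for f(t, x): d f(t, B_t) = (f_t + (1/2) f_xx) dt + f_x dB_t. Compute partials of f(t, x) = -8*t^2/5 + 7*x^6:
  f_t(t,x)  = -16*t/5
  f_x(t,x)  = 42*x^5
  f_xx(t,x) = 210*x^4
Assemble drift = f_t + (1/2) f_xx = -16*t/5 + 105*x^4 and diffusion = f_x = 42*x^5. Substituting x = B_t:
  d(7*B_t^6 - 8*t^2/5) = (105*B_t^4 - 16*t/5) dt + (42*B_t^5) dB_t.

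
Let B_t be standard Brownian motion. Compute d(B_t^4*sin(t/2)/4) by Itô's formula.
d(B_t^4*sin(t/2)/4) = (B_t^2*(B_t^2*cos(t/2) + 12*sin(t/2))/8) dt + (B_t^3*sin(t/2)) dB_t

Itô's formula for f(t, x): d f(t, B_t) = (f_t + (1/2) f_xx) dt + f_x dB_t. Compute partials of f(t, x) = x^4*sin(t/2)/4:
  f_t(t,x)  = x^4*cos(t/2)/8
  f_x(t,x)  = x^3*sin(t/2)
  f_xx(t,x) = 3*x^2*sin(t/2)
Assemble drift = f_t + (1/2) f_xx = x^2*(x^2*cos(t/2) + 12*sin(t/2))/8 and diffusion = f_x = x^3*sin(t/2). Substituting x = B_t:
  d(B_t^4*sin(t/2)/4) = (B_t^2*(B_t^2*cos(t/2) + 12*sin(t/2))/8) dt + (B_t^3*sin(t/2)) dB_t.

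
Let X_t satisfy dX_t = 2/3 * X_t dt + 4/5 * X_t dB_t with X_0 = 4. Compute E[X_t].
E[X_t] = 4*exp(2*t/3)

For GBM dX = mu X dt + sigma X dB with X_0 = x_0, apply Itô to Y = log X: dY = (mu - sigma^2/2) dt + sigma dB, so Y_t = log(x_0) + (mu - sigma^2/2) t + sigma B_t and hence X_t = x_0 * exp((mu - sigma^2/2) t + sigma B_t).
With mu = 2/3, sigma = 4/5, x_0 = 4, this gives:
  X_t = 4 * exp((26/75) * t + (4/5) * B_t).
Since sigma*B_t ~ Normal(0, sigma^2 t), E[exp(sigma*B_t)] = exp(sigma^2 t / 2); so E[X_t] = x_0 * exp((mu - sigma^2/2) t) * exp(sigma^2 t / 2) = x_0 * exp(mu t) = 4*exp(2*t/3).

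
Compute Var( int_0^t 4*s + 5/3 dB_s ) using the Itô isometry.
Var = t*(48*t^2 + 60*t + 25)/9

The Itô integral of a deterministic integrand f(s) has mean 0 because each increment f(s) * (B_{s+ds} - B_s) has mean 0. By the Itô isometry:
  Var( int_0^t f(s) dB_s ) = E[ (int_0^t f(s) dB_s)^2 ] = int_0^t f(s)^2 ds.
Here f(s) = 4*s + 5/3, so f(s)^2 = (12*s + 5)^2/9. Integrate:
  int_0^t ((12*s + 5)^2/9) ds = t*(48*t^2 + 60*t + 25)/9.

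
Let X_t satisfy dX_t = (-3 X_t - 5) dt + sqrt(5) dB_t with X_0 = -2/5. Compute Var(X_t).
Var(X_t) = 5/6 - 5*exp(-6*t)/6

The variance V(t) = Var(X_t) satisfies V'(t) = 2 a V(t) + c^2 with V(0) = 0 (drift coefficient is linear in X, diffusion is constant). With a = -3, c = sqrt(5), the solution is
  V(t) = (c^2 / (2 a)) * (exp(2 a t) - 1)
       = (sqrt(5)^2 / (2*(-3))) * (exp((-6) t) - 1)
       = 5/6 - 5*exp(-6*t)/6.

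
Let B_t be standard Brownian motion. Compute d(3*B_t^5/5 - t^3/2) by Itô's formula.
d(3*B_t^5/5 - t^3/2) = (6*B_t^3 - 3*t^2/2) dt + (3*B_t^4) dB_t

Itô's formula for f(t, x): d f(t, B_t) = (f_t + (1/2) f_xx) dt + f_x dB_t. Compute partials of f(t, x) = -t^3/2 + 3*x^5/5:
  f_t(t,x)  = -3*t^2/2
  f_x(t,x)  = 3*x^4
  f_xx(t,x) = 12*x^3
Assemble drift = f_t + (1/2) f_xx = -3*t^2/2 + 6*x^3 and diffusion = f_x = 3*x^4. Substituting x = B_t:
  d(3*B_t^5/5 - t^3/2) = (6*B_t^3 - 3*t^2/2) dt + (3*B_t^4) dB_t.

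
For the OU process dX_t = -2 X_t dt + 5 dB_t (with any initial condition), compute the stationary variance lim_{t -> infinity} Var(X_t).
lim Var(X_t) = 25/4

The OU SDE dX = -theta X dt + sigma dB admits the integrating factor exp(theta t): d(exp(theta t) X_t) = sigma exp(theta t) dB_t. Integrating from 0 to t gives X_t = x_0 * exp(-theta t) + sigma * int_0^t exp(-theta (t-s)) dB_s for any initial x_0. The Itô integral has variance (by the Itô isometry) sigma^2 * int_0^t exp(-2 theta (t - s)) ds = sigma^2 * (1 - exp(-2 theta t)) / (2 theta), independent of x_0.
With theta = 2, sigma = 5:
  Var(X_t) = (5)^2 * (1 - exp(-2*2 t)) / (2 * 2) = 25/4 - 25*exp(-4*t)/4.
As t -> infinity, exp(-2*2 t) -> 0, so the stationary variance is sigma^2 / (2 theta) = 25/4.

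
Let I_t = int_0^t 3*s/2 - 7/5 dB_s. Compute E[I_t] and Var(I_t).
E[I_t] = 0; Var(I_t) = t*(75*t^2 - 210*t + 196)/100

The Itô integral of a deterministic integrand f(s) has mean 0 because each increment f(s) * (B_{s+ds} - B_s) has mean 0. By the Itô isometry:
  Var( int_0^t f(s) dB_s ) = E[ (int_0^t f(s) dB_s)^2 ] = int_0^t f(s)^2 ds.
Here f(s) = 3*s/2 - 7/5, so f(s)^2 = (15*s - 14)^2/100. Integrate:
  int_0^t ((15*s - 14)^2/100) ds = t*(75*t^2 - 210*t + 196)/100.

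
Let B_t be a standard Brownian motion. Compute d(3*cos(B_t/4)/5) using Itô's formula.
d(3*cos(B_t/4)/5) = (-3*cos(B_t/4)/160) dt + (-3*sin(B_t/4)/20) dB_t

Itô's formula for f(B_t) gives d f(B_t) = f'(B_t) dB_t + (1/2) f''(B_t) dt. Compute derivatives of f(x) = 3*cos(x/4)/5:
  f'(x)  = -3*sin(x/4)/20
  f''(x) = -3*cos(x/4)/80
Substitute x = B_t and multiply the f'' term by 1/2:
  drift     = (1/2) * (-3*cos(x/4)/80) evaluated at B_t = -3*cos(B_t/4)/160
  diffusion = (-3*sin(x/4)/20) evaluated at B_t = -3*sin(B_t/4)/20
Therefore d(3*cos(B_t/4)/5) = (-3*cos(B_t/4)/160) dt + (-3*sin(B_t/4)/20) dB_t.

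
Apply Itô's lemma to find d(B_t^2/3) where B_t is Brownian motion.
d(B_t^2/3) = (1/3) dt + (2*B_t/3) dB_t

Itô's formula for f(B_t) gives d f(B_t) = f'(B_t) dB_t + (1/2) f''(B_t) dt. Compute derivatives of f(x) = x^2/3:
  f'(x)  = 2*x/3
  f''(x) = 2/3
Substitute x = B_t and multiply the f'' term by 1/2:
  drift     = (1/2) * (2/3) evaluated at B_t = 1/3
  diffusion = (2*x/3) evaluated at B_t = 2*B_t/3
Therefore d(B_t^2/3) = (1/3) dt + (2*B_t/3) dB_t.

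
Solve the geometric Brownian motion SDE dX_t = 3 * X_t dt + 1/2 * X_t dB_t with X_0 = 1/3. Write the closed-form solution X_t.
X_t = 1/3 * exp((23/8) * t + (1/2) * B_t)

For GBM dX = mu X dt + sigma X dB with X_0 = x_0, apply Itô to Y = log X: dY = (mu - sigma^2/2) dt + sigma dB, so Y_t = log(x_0) + (mu - sigma^2/2) t + sigma B_t and hence X_t = x_0 * exp((mu - sigma^2/2) t + sigma B_t).
With mu = 3, sigma = 1/2, x_0 = 1/3, this gives:
  X_t = 1/3 * exp((23/8) * t + (1/2) * B_t).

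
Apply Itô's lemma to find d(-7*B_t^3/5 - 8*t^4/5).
d(-7*B_t^3/5 - 8*t^4/5) = (-21*B_t/5 - 32*t^3/5) dt + (-21*B_t^2/5) dB_t

Itô's formula for f(t, x): d f(t, B_t) = (f_t + (1/2) f_xx) dt + f_x dB_t. Compute partials of f(t, x) = -8*t^4/5 - 7*x^3/5:
  f_t(t,x)  = -32*t^3/5
  f_x(t,x)  = -21*x^2/5
  f_xx(t,x) = -42*x/5
Assemble drift = f_t + (1/2) f_xx = -32*t^3/5 - 21*x/5 and diffusion = f_x = -21*x^2/5. Substituting x = B_t:
  d(-7*B_t^3/5 - 8*t^4/5) = (-21*B_t/5 - 32*t^3/5) dt + (-21*B_t^2/5) dB_t.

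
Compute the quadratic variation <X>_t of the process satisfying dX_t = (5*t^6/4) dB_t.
<X>_t = 25*t^13/208

For an Itô process dX_t = a(t) dt + b(t) dB_t, the quadratic variation is <X>_t = int_0^t b(s)^2 ds (the drift term does not contribute). Here b(s) = 5*s^6/4, so
  b(s)^2 = 25*s^12/16.
Integrating from 0 to t:
  <X>_t = int_0^t (25*s^12/16) ds = 25*t^13/208.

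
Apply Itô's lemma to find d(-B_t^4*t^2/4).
d(-B_t^4*t^2/4) = (B_t^2*t*(-B_t^2 - 3*t)/2) dt + (-B_t^3*t^2) dB_t

Itô's formula for f(t, x): d f(t, B_t) = (f_t + (1/2) f_xx) dt + f_x dB_t. Compute partials of f(t, x) = -t^2*x^4/4:
  f_t(t,x)  = -t*x^4/2
  f_x(t,x)  = -t^2*x^3
  f_xx(t,x) = -3*t^2*x^2
Assemble drift = f_t + (1/2) f_xx = t*x^2*(-3*t - x^2)/2 and diffusion = f_x = -t^2*x^3. Substituting x = B_t:
  d(-B_t^4*t^2/4) = (B_t^2*t*(-B_t^2 - 3*t)/2) dt + (-B_t^3*t^2) dB_t.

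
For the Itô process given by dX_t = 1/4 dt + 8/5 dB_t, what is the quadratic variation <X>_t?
<X>_t = 64*t/25

For an Itô process dX_t = a(t) dt + b(t) dB_t, the quadratic variation is <X>_t = int_0^t b(s)^2 ds (the drift term does not contribute). Here b(s) = 8/5, so
  b(s)^2 = 64/25.
Integrating from 0 to t:
  <X>_t = int_0^t (64/25) ds = 64*t/25.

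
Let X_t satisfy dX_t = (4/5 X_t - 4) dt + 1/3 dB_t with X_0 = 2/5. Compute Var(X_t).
Var(X_t) = 5*exp(8*t/5)/72 - 5/72

The variance V(t) = Var(X_t) satisfies V'(t) = 2 a V(t) + c^2 with V(0) = 0 (drift coefficient is linear in X, diffusion is constant). With a = 4/5, c = 1/3, the solution is
  V(t) = (c^2 / (2 a)) * (exp(2 a t) - 1)
       = ((1/3)^2 / (2*(4/5))) * (exp((8/5) t) - 1)
       = 5*exp(8*t/5)/72 - 5/72.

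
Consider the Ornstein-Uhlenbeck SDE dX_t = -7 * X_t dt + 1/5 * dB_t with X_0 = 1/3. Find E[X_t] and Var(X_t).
E[X_t] = exp(-7*t)/3; Var(X_t) = 1/350 - exp(-14*t)/350

The OU SDE dX = -theta X dt + sigma dB admits the integrating factor exp(theta t): d(exp(theta t) X_t) = sigma exp(theta t) dB_t. Integrating from 0 to t:
  X_t = x_0 * exp(-theta t) + sigma * int_0^t exp(-theta (t-s)) dB_s.
The Itô integral has mean 0 and (by the Itô isometry) variance sigma^2 * int_0^t exp(-2 theta (t - s)) ds = sigma^2 * (1 - exp(-2 theta t)) / (2 theta).
With theta = 7, sigma = 1/5, x_0 = 1/3:
  E[X_t] = 1/3 * exp(-7 t) = exp(-7*t)/3
  Var(X_t) = (1/5)^2 * (1 - exp(-2*7 t)) / (2 * 7) = 1/350 - exp(-14*t)/350.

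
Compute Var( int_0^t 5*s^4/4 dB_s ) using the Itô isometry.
Var = 25*t^9/144

The Itô integral of a deterministic integrand f(s) has mean 0 because each increment f(s) * (B_{s+ds} - B_s) has mean 0. By the Itô isometry:
  Var( int_0^t f(s) dB_s ) = E[ (int_0^t f(s) dB_s)^2 ] = int_0^t f(s)^2 ds.
Here f(s) = 5*s^4/4, so f(s)^2 = 25*s^8/16. Integrate:
  int_0^t (25*s^8/16) ds = 25*t^9/144.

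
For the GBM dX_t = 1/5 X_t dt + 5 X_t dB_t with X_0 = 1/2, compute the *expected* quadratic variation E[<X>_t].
E[<X>_t] = 125*exp(127*t/5)/508 - 125/508

<X>_t = int_0^t (5 * X_s)^2 ds. Taking expectation inside the integral: E[<X>_t] = 5^2 * int_0^t E[X_s^2] ds. For GBM, E[X_s^2] = x_0^2 * exp((2 mu + sigma^2) s). Integrating:
  E[<X>_t] = 5^2 * (1/2)^2 * (exp((2*(1/5) + 5^2) t) - 1) / (2*(1/5) + 5^2)
           = 5^2 * (1/2)^2 * (exp((127/5) t) - 1) / (127/5) = 125*exp(127*t/5)/508 - 125/508.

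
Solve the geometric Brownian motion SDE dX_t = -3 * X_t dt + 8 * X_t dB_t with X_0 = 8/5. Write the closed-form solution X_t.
X_t = 8/5 * exp((-35) * t + (8) * B_t)

For GBM dX = mu X dt + sigma X dB with X_0 = x_0, apply Itô to Y = log X: dY = (mu - sigma^2/2) dt + sigma dB, so Y_t = log(x_0) + (mu - sigma^2/2) t + sigma B_t and hence X_t = x_0 * exp((mu - sigma^2/2) t + sigma B_t).
With mu = -3, sigma = 8, x_0 = 8/5, this gives:
  X_t = 8/5 * exp((-35) * t + (8) * B_t).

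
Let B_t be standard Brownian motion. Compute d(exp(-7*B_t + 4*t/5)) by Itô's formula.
d(exp(-7*B_t + 4*t/5)) = (253*exp(-7*B_t + 4*t/5)/10) dt + (-7*exp(-7*B_t + 4*t/5)) dB_t

Itô's formula for f(t, x): d f(t, B_t) = (f_t + (1/2) f_xx) dt + f_x dB_t. Compute partials of f(t, x) = exp(4*t/5 - 7*x):
  f_t(t,x)  = 4*exp(4*t/5 - 7*x)/5
  f_x(t,x)  = -7*exp(4*t/5 - 7*x)
  f_xx(t,x) = 49*exp(4*t/5 - 7*x)
Assemble drift = f_t + (1/2) f_xx = 253*exp(4*t/5 - 7*x)/10 and diffusion = f_x = -7*exp(4*t/5 - 7*x). Substituting x = B_t:
  d(exp(-7*B_t + 4*t/5)) = (253*exp(-7*B_t + 4*t/5)/10) dt + (-7*exp(-7*B_t + 4*t/5)) dB_t.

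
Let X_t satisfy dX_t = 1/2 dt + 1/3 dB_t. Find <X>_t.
<X>_t = t/9

For an Itô process dX_t = a(t) dt + b(t) dB_t, the quadratic variation is <X>_t = int_0^t b(s)^2 ds (the drift term does not contribute). Here b(s) = 1/3, so
  b(s)^2 = 1/9.
Integrating from 0 to t:
  <X>_t = int_0^t (1/9) ds = t/9.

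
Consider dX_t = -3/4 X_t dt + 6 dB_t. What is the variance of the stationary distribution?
lim Var(X_t) = 24

The OU SDE dX = -theta X dt + sigma dB admits the integrating factor exp(theta t): d(exp(theta t) X_t) = sigma exp(theta t) dB_t. Integrating from 0 to t gives X_t = x_0 * exp(-theta t) + sigma * int_0^t exp(-theta (t-s)) dB_s for any initial x_0. The Itô integral has variance (by the Itô isometry) sigma^2 * int_0^t exp(-2 theta (t - s)) ds = sigma^2 * (1 - exp(-2 theta t)) / (2 theta), independent of x_0.
With theta = 3/4, sigma = 6:
  Var(X_t) = (6)^2 * (1 - exp(-2*3/4 t)) / (2 * 3/4) = 24 - 24*exp(-3*t/2).
As t -> infinity, exp(-2*3/4 t) -> 0, so the stationary variance is sigma^2 / (2 theta) = 24.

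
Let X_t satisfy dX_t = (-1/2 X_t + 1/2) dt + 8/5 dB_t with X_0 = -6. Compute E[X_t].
E[X_t] = 1 - 7*exp(-t/2)

Taking expectations and using E[dB_t] = 0, the mean m(t) = E[X_t] satisfies the ODE m'(t) = a m(t) + b with m(0) = x_0. With a = -1/2, b = 1/2, x_0 = -6, the solution is
  m(t) = x_0 * exp(a t) + (b/a) * (exp(a t) - 1)
       = (-6) * exp((-1/2) t) + ((1/2)/(-1/2)) * (exp((-1/2) t) - 1)
       = 1 - 7*exp(-t/2).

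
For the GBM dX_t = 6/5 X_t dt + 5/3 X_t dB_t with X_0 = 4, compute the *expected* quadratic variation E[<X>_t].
E[<X>_t] = 2000*exp(233*t/45)/233 - 2000/233

<X>_t = int_0^t ((5/3) * X_s)^2 ds. Taking expectation inside the integral: E[<X>_t] = (5/3)^2 * int_0^t E[X_s^2] ds. For GBM, E[X_s^2] = x_0^2 * exp((2 mu + sigma^2) s). Integrating:
  E[<X>_t] = (5/3)^2 * 4^2 * (exp((2*(6/5) + (5/3)^2) t) - 1) / (2*(6/5) + (5/3)^2)
           = (5/3)^2 * 4^2 * (exp((233/45) t) - 1) / (233/45) = 2000*exp(233*t/45)/233 - 2000/233.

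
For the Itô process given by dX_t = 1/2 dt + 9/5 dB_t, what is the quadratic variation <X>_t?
<X>_t = 81*t/25

For an Itô process dX_t = a(t) dt + b(t) dB_t, the quadratic variation is <X>_t = int_0^t b(s)^2 ds (the drift term does not contribute). Here b(s) = 9/5, so
  b(s)^2 = 81/25.
Integrating from 0 to t:
  <X>_t = int_0^t (81/25) ds = 81*t/25.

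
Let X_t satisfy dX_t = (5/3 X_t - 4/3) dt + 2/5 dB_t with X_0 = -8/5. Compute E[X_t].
E[X_t] = 4/5 - 12*exp(5*t/3)/5

Taking expectations and using E[dB_t] = 0, the mean m(t) = E[X_t] satisfies the ODE m'(t) = a m(t) + b with m(0) = x_0. With a = 5/3, b = -4/3, x_0 = -8/5, the solution is
  m(t) = x_0 * exp(a t) + (b/a) * (exp(a t) - 1)
       = (-8/5) * exp((5/3) t) + ((-4/3)/(5/3)) * (exp((5/3) t) - 1)
       = 4/5 - 12*exp(5*t/3)/5.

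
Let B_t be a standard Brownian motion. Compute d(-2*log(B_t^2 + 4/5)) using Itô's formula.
d(-2*log(B_t^2 + 4/5)) = (10*(5*B_t^2 - 4)/(5*B_t^2 + 4)^2) dt + (-20*B_t/(5*B_t^2 + 4)) dB_t

Itô's formula for f(B_t) gives d f(B_t) = f'(B_t) dB_t + (1/2) f''(B_t) dt. Compute derivatives of f(x) = -2*log(x^2 + 4/5):
  f'(x)  = -20*x/(5*x^2 + 4)
  f''(x) = 20*(5*x^2 - 4)/(5*x^2 + 4)^2
Substitute x = B_t and multiply the f'' term by 1/2:
  drift     = (1/2) * (20*(5*x^2 - 4)/(5*x^2 + 4)^2) evaluated at B_t = 10*(5*B_t^2 - 4)/(5*B_t^2 + 4)^2
  diffusion = (-20*x/(5*x^2 + 4)) evaluated at B_t = -20*B_t/(5*B_t^2 + 4)
Therefore d(-2*log(B_t^2 + 4/5)) = (10*(5*B_t^2 - 4)/(5*B_t^2 + 4)^2) dt + (-20*B_t/(5*B_t^2 + 4)) dB_t.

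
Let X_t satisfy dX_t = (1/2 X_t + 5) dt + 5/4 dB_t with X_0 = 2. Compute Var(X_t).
Var(X_t) = 25*exp(t)/16 - 25/16

The variance V(t) = Var(X_t) satisfies V'(t) = 2 a V(t) + c^2 with V(0) = 0 (drift coefficient is linear in X, diffusion is constant). With a = 1/2, c = 5/4, the solution is
  V(t) = (c^2 / (2 a)) * (exp(2 a t) - 1)
       = ((5/4)^2 / (2*(1/2))) * (exp(1 t) - 1)
       = 25*exp(t)/16 - 25/16.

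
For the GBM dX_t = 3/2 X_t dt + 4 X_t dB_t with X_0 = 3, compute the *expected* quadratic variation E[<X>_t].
E[<X>_t] = 144*exp(19*t)/19 - 144/19

<X>_t = int_0^t (4 * X_s)^2 ds. Taking expectation inside the integral: E[<X>_t] = 4^2 * int_0^t E[X_s^2] ds. For GBM, E[X_s^2] = x_0^2 * exp((2 mu + sigma^2) s). Integrating:
  E[<X>_t] = 4^2 * 3^2 * (exp((2*(3/2) + 4^2) t) - 1) / (2*(3/2) + 4^2)
           = 4^2 * 3^2 * (exp(19 t) - 1) / 19 = 144*exp(19*t)/19 - 144/19.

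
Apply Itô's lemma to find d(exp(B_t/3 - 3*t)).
d(exp(B_t/3 - 3*t)) = (-53*exp(B_t/3 - 3*t)/18) dt + (exp(B_t/3 - 3*t)/3) dB_t

Itô's formula for f(t, x): d f(t, B_t) = (f_t + (1/2) f_xx) dt + f_x dB_t. Compute partials of f(t, x) = exp(-3*t + x/3):
  f_t(t,x)  = -3*exp(-3*t + x/3)
  f_x(t,x)  = exp(-3*t + x/3)/3
  f_xx(t,x) = exp(-3*t + x/3)/9
Assemble drift = f_t + (1/2) f_xx = -53*exp(-3*t + x/3)/18 and diffusion = f_x = exp(-3*t + x/3)/3. Substituting x = B_t:
  d(exp(B_t/3 - 3*t)) = (-53*exp(B_t/3 - 3*t)/18) dt + (exp(B_t/3 - 3*t)/3) dB_t.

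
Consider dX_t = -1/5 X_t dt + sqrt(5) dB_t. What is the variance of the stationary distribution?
lim Var(X_t) = 25/2

The OU SDE dX = -theta X dt + sigma dB admits the integrating factor exp(theta t): d(exp(theta t) X_t) = sigma exp(theta t) dB_t. Integrating from 0 to t gives X_t = x_0 * exp(-theta t) + sigma * int_0^t exp(-theta (t-s)) dB_s for any initial x_0. The Itô integral has variance (by the Itô isometry) sigma^2 * int_0^t exp(-2 theta (t - s)) ds = sigma^2 * (1 - exp(-2 theta t)) / (2 theta), independent of x_0.
With theta = 1/5, sigma = sqrt(5):
  Var(X_t) = (sqrt(5))^2 * (1 - exp(-2*1/5 t)) / (2 * 1/5) = 25/2 - 25*exp(-2*t/5)/2.
As t -> infinity, exp(-2*1/5 t) -> 0, so the stationary variance is sigma^2 / (2 theta) = 25/2.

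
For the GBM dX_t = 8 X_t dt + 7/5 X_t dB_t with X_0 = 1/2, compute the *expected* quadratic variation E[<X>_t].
E[<X>_t] = 49*exp(449*t/25)/1796 - 49/1796

<X>_t = int_0^t ((7/5) * X_s)^2 ds. Taking expectation inside the integral: E[<X>_t] = (7/5)^2 * int_0^t E[X_s^2] ds. For GBM, E[X_s^2] = x_0^2 * exp((2 mu + sigma^2) s). Integrating:
  E[<X>_t] = (7/5)^2 * (1/2)^2 * (exp((2*8 + (7/5)^2) t) - 1) / (2*8 + (7/5)^2)
           = (7/5)^2 * (1/2)^2 * (exp((449/25) t) - 1) / (449/25) = 49*exp(449*t/25)/1796 - 49/1796.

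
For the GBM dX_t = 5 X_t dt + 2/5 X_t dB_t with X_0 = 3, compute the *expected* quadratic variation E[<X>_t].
E[<X>_t] = 18*exp(254*t/25)/127 - 18/127

<X>_t = int_0^t ((2/5) * X_s)^2 ds. Taking expectation inside the integral: E[<X>_t] = (2/5)^2 * int_0^t E[X_s^2] ds. For GBM, E[X_s^2] = x_0^2 * exp((2 mu + sigma^2) s). Integrating:
  E[<X>_t] = (2/5)^2 * 3^2 * (exp((2*5 + (2/5)^2) t) - 1) / (2*5 + (2/5)^2)
           = (2/5)^2 * 3^2 * (exp((254/25) t) - 1) / (254/25) = 18*exp(254*t/25)/127 - 18/127.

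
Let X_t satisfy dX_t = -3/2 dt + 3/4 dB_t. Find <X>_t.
<X>_t = 9*t/16

For an Itô process dX_t = a(t) dt + b(t) dB_t, the quadratic variation is <X>_t = int_0^t b(s)^2 ds (the drift term does not contribute). Here b(s) = 3/4, so
  b(s)^2 = 9/16.
Integrating from 0 to t:
  <X>_t = int_0^t (9/16) ds = 9*t/16.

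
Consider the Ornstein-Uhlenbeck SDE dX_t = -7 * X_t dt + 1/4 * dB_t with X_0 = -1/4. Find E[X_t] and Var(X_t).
E[X_t] = -exp(-7*t)/4; Var(X_t) = 1/224 - exp(-14*t)/224

The OU SDE dX = -theta X dt + sigma dB admits the integrating factor exp(theta t): d(exp(theta t) X_t) = sigma exp(theta t) dB_t. Integrating from 0 to t:
  X_t = x_0 * exp(-theta t) + sigma * int_0^t exp(-theta (t-s)) dB_s.
The Itô integral has mean 0 and (by the Itô isometry) variance sigma^2 * int_0^t exp(-2 theta (t - s)) ds = sigma^2 * (1 - exp(-2 theta t)) / (2 theta).
With theta = 7, sigma = 1/4, x_0 = -1/4:
  E[X_t] = -1/4 * exp(-7 t) = -exp(-7*t)/4
  Var(X_t) = (1/4)^2 * (1 - exp(-2*7 t)) / (2 * 7) = 1/224 - exp(-14*t)/224.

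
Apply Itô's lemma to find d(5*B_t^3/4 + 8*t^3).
d(5*B_t^3/4 + 8*t^3) = (15*B_t/4 + 24*t^2) dt + (15*B_t^2/4) dB_t

Itô's formula for f(t, x): d f(t, B_t) = (f_t + (1/2) f_xx) dt + f_x dB_t. Compute partials of f(t, x) = 8*t^3 + 5*x^3/4:
  f_t(t,x)  = 24*t^2
  f_x(t,x)  = 15*x^2/4
  f_xx(t,x) = 15*x/2
Assemble drift = f_t + (1/2) f_xx = 24*t^2 + 15*x/4 and diffusion = f_x = 15*x^2/4. Substituting x = B_t:
  d(5*B_t^3/4 + 8*t^3) = (15*B_t/4 + 24*t^2) dt + (15*B_t^2/4) dB_t.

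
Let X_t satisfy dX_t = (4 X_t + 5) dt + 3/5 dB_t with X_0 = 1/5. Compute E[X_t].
E[X_t] = 29*exp(4*t)/20 - 5/4

Taking expectations and using E[dB_t] = 0, the mean m(t) = E[X_t] satisfies the ODE m'(t) = a m(t) + b with m(0) = x_0. With a = 4, b = 5, x_0 = 1/5, the solution is
  m(t) = x_0 * exp(a t) + (b/a) * (exp(a t) - 1)
       = (1/5) * exp(4 t) + (5/4) * (exp(4 t) - 1)
       = 29*exp(4*t)/20 - 5/4.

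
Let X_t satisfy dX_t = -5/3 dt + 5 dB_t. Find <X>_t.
<X>_t = 25*t

For an Itô process dX_t = a(t) dt + b(t) dB_t, the quadratic variation is <X>_t = int_0^t b(s)^2 ds (the drift term does not contribute). Here b(s) = 5, so
  b(s)^2 = 25.
Integrating from 0 to t:
  <X>_t = int_0^t (25) ds = 25*t.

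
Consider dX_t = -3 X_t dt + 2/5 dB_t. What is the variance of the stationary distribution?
lim Var(X_t) = 2/75

The OU SDE dX = -theta X dt + sigma dB admits the integrating factor exp(theta t): d(exp(theta t) X_t) = sigma exp(theta t) dB_t. Integrating from 0 to t gives X_t = x_0 * exp(-theta t) + sigma * int_0^t exp(-theta (t-s)) dB_s for any initial x_0. The Itô integral has variance (by the Itô isometry) sigma^2 * int_0^t exp(-2 theta (t - s)) ds = sigma^2 * (1 - exp(-2 theta t)) / (2 theta), independent of x_0.
With theta = 3, sigma = 2/5:
  Var(X_t) = (2/5)^2 * (1 - exp(-2*3 t)) / (2 * 3) = 2/75 - 2*exp(-6*t)/75.
As t -> infinity, exp(-2*3 t) -> 0, so the stationary variance is sigma^2 / (2 theta) = 2/75.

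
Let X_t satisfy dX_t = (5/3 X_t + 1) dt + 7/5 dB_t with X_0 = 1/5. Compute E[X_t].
E[X_t] = 4*exp(5*t/3)/5 - 3/5

Taking expectations and using E[dB_t] = 0, the mean m(t) = E[X_t] satisfies the ODE m'(t) = a m(t) + b with m(0) = x_0. With a = 5/3, b = 1, x_0 = 1/5, the solution is
  m(t) = x_0 * exp(a t) + (b/a) * (exp(a t) - 1)
       = (1/5) * exp((5/3) t) + (1/(5/3)) * (exp((5/3) t) - 1)
       = 4*exp(5*t/3)/5 - 3/5.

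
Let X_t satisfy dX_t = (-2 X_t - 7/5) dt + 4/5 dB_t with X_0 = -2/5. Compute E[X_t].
E[X_t] = -7/10 + 3*exp(-2*t)/10

Taking expectations and using E[dB_t] = 0, the mean m(t) = E[X_t] satisfies the ODE m'(t) = a m(t) + b with m(0) = x_0. With a = -2, b = -7/5, x_0 = -2/5, the solution is
  m(t) = x_0 * exp(a t) + (b/a) * (exp(a t) - 1)
       = (-2/5) * exp((-2) t) + ((-7/5)/(-2)) * (exp((-2) t) - 1)
       = -7/10 + 3*exp(-2*t)/10.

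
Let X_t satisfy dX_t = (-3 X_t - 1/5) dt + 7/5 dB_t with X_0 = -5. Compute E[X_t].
E[X_t] = -1/15 - 74*exp(-3*t)/15

Taking expectations and using E[dB_t] = 0, the mean m(t) = E[X_t] satisfies the ODE m'(t) = a m(t) + b with m(0) = x_0. With a = -3, b = -1/5, x_0 = -5, the solution is
  m(t) = x_0 * exp(a t) + (b/a) * (exp(a t) - 1)
       = (-5) * exp((-3) t) + ((-1/5)/(-3)) * (exp((-3) t) - 1)
       = -1/15 - 74*exp(-3*t)/15.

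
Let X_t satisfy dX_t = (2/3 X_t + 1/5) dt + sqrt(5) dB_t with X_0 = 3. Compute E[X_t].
E[X_t] = 33*exp(2*t/3)/10 - 3/10

Taking expectations and using E[dB_t] = 0, the mean m(t) = E[X_t] satisfies the ODE m'(t) = a m(t) + b with m(0) = x_0. With a = 2/3, b = 1/5, x_0 = 3, the solution is
  m(t) = x_0 * exp(a t) + (b/a) * (exp(a t) - 1)
       = 3 * exp((2/3) t) + ((1/5)/(2/3)) * (exp((2/3) t) - 1)
       = 33*exp(2*t/3)/10 - 3/10.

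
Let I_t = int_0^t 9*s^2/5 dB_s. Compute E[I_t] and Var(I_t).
E[I_t] = 0; Var(I_t) = 81*t^5/125

The Itô integral of a deterministic integrand f(s) has mean 0 because each increment f(s) * (B_{s+ds} - B_s) has mean 0. By the Itô isometry:
  Var( int_0^t f(s) dB_s ) = E[ (int_0^t f(s) dB_s)^2 ] = int_0^t f(s)^2 ds.
Here f(s) = 9*s^2/5, so f(s)^2 = 81*s^4/25. Integrate:
  int_0^t (81*s^4/25) ds = 81*t^5/125.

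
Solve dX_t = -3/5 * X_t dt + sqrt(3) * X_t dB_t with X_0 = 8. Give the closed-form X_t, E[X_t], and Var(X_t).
X_t = 8 * exp((-21/10) t + (sqrt(3)) B_t); E[X_t] = 8*exp(-3*t/5); Var(X_t) = (64*exp(3*t) - 64)*exp(-6*t/5)

For GBM dX = mu X dt + sigma X dB with X_0 = x_0, apply Itô to Y = log X: dY = (mu - sigma^2/2) dt + sigma dB, so Y_t = log(x_0) + (mu - sigma^2/2) t + sigma B_t and hence X_t = x_0 * exp((mu - sigma^2/2) t + sigma B_t).
With mu = -3/5, sigma = sqrt(3), x_0 = 8, this gives:
  X_t = 8 * exp((-21/10) * t + (sqrt(3)) * B_t).
Since sigma*B_t ~ Normal(0, sigma^2 t), E[exp(sigma*B_t)] = exp(sigma^2 t / 2); so E[X_t] = x_0 * exp((mu - sigma^2/2) t) * exp(sigma^2 t / 2) = x_0 * exp(mu t) = 8*exp(-3*t/5).
Var(X_t) = E[X_t^2] - (E[X_t])^2 = x_0^2 * exp(2 mu t) * (exp(sigma^2 t) - 1) = (64*exp(3*t) - 64)*exp(-6*t/5).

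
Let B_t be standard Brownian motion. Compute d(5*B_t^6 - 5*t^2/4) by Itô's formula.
d(5*B_t^6 - 5*t^2/4) = (75*B_t^4 - 5*t/2) dt + (30*B_t^5) dB_t

Itô's formula for f(t, x): d f(t, B_t) = (f_t + (1/2) f_xx) dt + f_x dB_t. Compute partials of f(t, x) = -5*t^2/4 + 5*x^6:
  f_t(t,x)  = -5*t/2
  f_x(t,x)  = 30*x^5
  f_xx(t,x) = 150*x^4
Assemble drift = f_t + (1/2) f_xx = -5*t/2 + 75*x^4 and diffusion = f_x = 30*x^5. Substituting x = B_t:
  d(5*B_t^6 - 5*t^2/4) = (75*B_t^4 - 5*t/2) dt + (30*B_t^5) dB_t.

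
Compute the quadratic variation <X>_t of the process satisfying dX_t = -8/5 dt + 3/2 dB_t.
<X>_t = 9*t/4

For an Itô process dX_t = a(t) dt + b(t) dB_t, the quadratic variation is <X>_t = int_0^t b(s)^2 ds (the drift term does not contribute). Here b(s) = 3/2, so
  b(s)^2 = 9/4.
Integrating from 0 to t:
  <X>_t = int_0^t (9/4) ds = 9*t/4.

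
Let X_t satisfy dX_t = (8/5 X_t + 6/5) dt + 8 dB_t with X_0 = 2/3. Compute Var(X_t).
Var(X_t) = 20*exp(16*t/5) - 20

The variance V(t) = Var(X_t) satisfies V'(t) = 2 a V(t) + c^2 with V(0) = 0 (drift coefficient is linear in X, diffusion is constant). With a = 8/5, c = 8, the solution is
  V(t) = (c^2 / (2 a)) * (exp(2 a t) - 1)
       = (8^2 / (2*(8/5))) * (exp((16/5) t) - 1)
       = 20*exp(16*t/5) - 20.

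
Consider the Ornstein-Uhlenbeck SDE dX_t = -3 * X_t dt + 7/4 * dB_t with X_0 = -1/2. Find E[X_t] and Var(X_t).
E[X_t] = -exp(-3*t)/2; Var(X_t) = 49/96 - 49*exp(-6*t)/96

The OU SDE dX = -theta X dt + sigma dB admits the integrating factor exp(theta t): d(exp(theta t) X_t) = sigma exp(theta t) dB_t. Integrating from 0 to t:
  X_t = x_0 * exp(-theta t) + sigma * int_0^t exp(-theta (t-s)) dB_s.
The Itô integral has mean 0 and (by the Itô isometry) variance sigma^2 * int_0^t exp(-2 theta (t - s)) ds = sigma^2 * (1 - exp(-2 theta t)) / (2 theta).
With theta = 3, sigma = 7/4, x_0 = -1/2:
  E[X_t] = -1/2 * exp(-3 t) = -exp(-3*t)/2
  Var(X_t) = (7/4)^2 * (1 - exp(-2*3 t)) / (2 * 3) = 49/96 - 49*exp(-6*t)/96.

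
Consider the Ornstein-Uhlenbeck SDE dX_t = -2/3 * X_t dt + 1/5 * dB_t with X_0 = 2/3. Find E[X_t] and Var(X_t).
E[X_t] = 2*exp(-2*t/3)/3; Var(X_t) = 3/100 - 3*exp(-4*t/3)/100

The OU SDE dX = -theta X dt + sigma dB admits the integrating factor exp(theta t): d(exp(theta t) X_t) = sigma exp(theta t) dB_t. Integrating from 0 to t:
  X_t = x_0 * exp(-theta t) + sigma * int_0^t exp(-theta (t-s)) dB_s.
The Itô integral has mean 0 and (by the Itô isometry) variance sigma^2 * int_0^t exp(-2 theta (t - s)) ds = sigma^2 * (1 - exp(-2 theta t)) / (2 theta).
With theta = 2/3, sigma = 1/5, x_0 = 2/3:
  E[X_t] = 2/3 * exp(-2/3 t) = 2*exp(-2*t/3)/3
  Var(X_t) = (1/5)^2 * (1 - exp(-2*2/3 t)) / (2 * 2/3) = 3/100 - 3*exp(-4*t/3)/100.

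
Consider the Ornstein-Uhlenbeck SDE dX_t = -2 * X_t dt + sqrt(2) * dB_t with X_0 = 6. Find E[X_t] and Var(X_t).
E[X_t] = 6*exp(-2*t); Var(X_t) = 1/2 - exp(-4*t)/2

The OU SDE dX = -theta X dt + sigma dB admits the integrating factor exp(theta t): d(exp(theta t) X_t) = sigma exp(theta t) dB_t. Integrating from 0 to t:
  X_t = x_0 * exp(-theta t) + sigma * int_0^t exp(-theta (t-s)) dB_s.
The Itô integral has mean 0 and (by the Itô isometry) variance sigma^2 * int_0^t exp(-2 theta (t - s)) ds = sigma^2 * (1 - exp(-2 theta t)) / (2 theta).
With theta = 2, sigma = sqrt(2), x_0 = 6:
  E[X_t] = 6 * exp(-2 t) = 6*exp(-2*t)
  Var(X_t) = (sqrt(2))^2 * (1 - exp(-2*2 t)) / (2 * 2) = 1/2 - exp(-4*t)/2.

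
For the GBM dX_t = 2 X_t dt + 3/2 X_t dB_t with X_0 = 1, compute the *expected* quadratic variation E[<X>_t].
E[<X>_t] = 9*exp(25*t/4)/25 - 9/25

<X>_t = int_0^t ((3/2) * X_s)^2 ds. Taking expectation inside the integral: E[<X>_t] = (3/2)^2 * int_0^t E[X_s^2] ds. For GBM, E[X_s^2] = x_0^2 * exp((2 mu + sigma^2) s). Integrating:
  E[<X>_t] = (3/2)^2 * 1^2 * (exp((2*2 + (3/2)^2) t) - 1) / (2*2 + (3/2)^2)
           = (3/2)^2 * 1^2 * (exp((25/4) t) - 1) / (25/4) = 9*exp(25*t/4)/25 - 9/25.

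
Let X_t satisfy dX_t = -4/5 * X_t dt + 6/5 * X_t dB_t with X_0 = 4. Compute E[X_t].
E[X_t] = 4*exp(-4*t/5)

For GBM dX = mu X dt + sigma X dB with X_0 = x_0, apply Itô to Y = log X: dY = (mu - sigma^2/2) dt + sigma dB, so Y_t = log(x_0) + (mu - sigma^2/2) t + sigma B_t and hence X_t = x_0 * exp((mu - sigma^2/2) t + sigma B_t).
With mu = -4/5, sigma = 6/5, x_0 = 4, this gives:
  X_t = 4 * exp((-38/25) * t + (6/5) * B_t).
Since sigma*B_t ~ Normal(0, sigma^2 t), E[exp(sigma*B_t)] = exp(sigma^2 t / 2); so E[X_t] = x_0 * exp((mu - sigma^2/2) t) * exp(sigma^2 t / 2) = x_0 * exp(mu t) = 4*exp(-4*t/5).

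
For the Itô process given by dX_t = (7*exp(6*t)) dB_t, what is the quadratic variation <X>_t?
<X>_t = 49*exp(12*t)/12 - 49/12

For an Itô process dX_t = a(t) dt + b(t) dB_t, the quadratic variation is <X>_t = int_0^t b(s)^2 ds (the drift term does not contribute). Here b(s) = 7*exp(6*s), so
  b(s)^2 = 49*exp(12*s).
Integrating from 0 to t:
  <X>_t = int_0^t (49*exp(12*s)) ds = 49*exp(12*t)/12 - 49/12.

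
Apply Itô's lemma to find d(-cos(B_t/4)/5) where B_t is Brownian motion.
d(-cos(B_t/4)/5) = (cos(B_t/4)/160) dt + (sin(B_t/4)/20) dB_t

Itô's formula for f(B_t) gives d f(B_t) = f'(B_t) dB_t + (1/2) f''(B_t) dt. Compute derivatives of f(x) = -cos(x/4)/5:
  f'(x)  = sin(x/4)/20
  f''(x) = cos(x/4)/80
Substitute x = B_t and multiply the f'' term by 1/2:
  drift     = (1/2) * (cos(x/4)/80) evaluated at B_t = cos(B_t/4)/160
  diffusion = (sin(x/4)/20) evaluated at B_t = sin(B_t/4)/20
Therefore d(-cos(B_t/4)/5) = (cos(B_t/4)/160) dt + (sin(B_t/4)/20) dB_t.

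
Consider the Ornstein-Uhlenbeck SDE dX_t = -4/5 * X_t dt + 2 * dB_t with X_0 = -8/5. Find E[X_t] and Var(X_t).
E[X_t] = -8*exp(-4*t/5)/5; Var(X_t) = 5/2 - 5*exp(-8*t/5)/2

The OU SDE dX = -theta X dt + sigma dB admits the integrating factor exp(theta t): d(exp(theta t) X_t) = sigma exp(theta t) dB_t. Integrating from 0 to t:
  X_t = x_0 * exp(-theta t) + sigma * int_0^t exp(-theta (t-s)) dB_s.
The Itô integral has mean 0 and (by the Itô isometry) variance sigma^2 * int_0^t exp(-2 theta (t - s)) ds = sigma^2 * (1 - exp(-2 theta t)) / (2 theta).
With theta = 4/5, sigma = 2, x_0 = -8/5:
  E[X_t] = -8/5 * exp(-4/5 t) = -8*exp(-4*t/5)/5
  Var(X_t) = (2)^2 * (1 - exp(-2*4/5 t)) / (2 * 4/5) = 5/2 - 5*exp(-8*t/5)/2.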